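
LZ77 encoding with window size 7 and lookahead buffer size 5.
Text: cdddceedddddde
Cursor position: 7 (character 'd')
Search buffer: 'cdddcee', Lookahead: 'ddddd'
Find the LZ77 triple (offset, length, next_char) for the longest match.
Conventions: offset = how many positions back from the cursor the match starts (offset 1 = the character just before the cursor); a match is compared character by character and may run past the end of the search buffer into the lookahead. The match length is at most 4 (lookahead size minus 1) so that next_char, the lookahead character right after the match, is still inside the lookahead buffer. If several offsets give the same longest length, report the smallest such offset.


Try each offset into the search buffer:
  offset=1 (pos 6, char 'e'): match length 0
  offset=2 (pos 5, char 'e'): match length 0
  offset=3 (pos 4, char 'c'): match length 0
  offset=4 (pos 3, char 'd'): match length 1
  offset=5 (pos 2, char 'd'): match length 2
  offset=6 (pos 1, char 'd'): match length 3
  offset=7 (pos 0, char 'c'): match length 0
Longest match has length 3 at offset 6.
next_char = character at position 7 + 3 = 10 -> 'd'

Best match: offset=6, length=3 (matching 'ddd' starting at position 1)
LZ77 triple: (6, 3, 'd')


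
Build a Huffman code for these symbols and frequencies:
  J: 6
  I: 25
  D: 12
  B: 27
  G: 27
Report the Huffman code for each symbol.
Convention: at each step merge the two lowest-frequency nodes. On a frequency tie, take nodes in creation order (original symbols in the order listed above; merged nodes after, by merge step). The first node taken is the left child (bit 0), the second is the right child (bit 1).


Huffman tree construction:
Step 1: Merge J(6) + D(12) = 18
Step 2: Merge (J+D)(18) + I(25) = 43
Step 3: Merge B(27) + G(27) = 54
Step 4: Merge ((J+D)+I)(43) + (B+G)(54) = 97
Read each symbol's code off the tree from the root (left child = 0, right child = 1).

Codes:
  J: 000 (length 3)
  I: 01 (length 2)
  D: 001 (length 3)
  B: 10 (length 2)
  G: 11 (length 2)
Average code length: 212/97 = 2.1856 bits/symbol


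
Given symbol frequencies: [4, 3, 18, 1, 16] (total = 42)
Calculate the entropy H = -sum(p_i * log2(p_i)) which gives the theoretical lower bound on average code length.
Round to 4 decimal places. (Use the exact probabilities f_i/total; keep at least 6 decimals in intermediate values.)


Per-symbol terms -p_i * log2(p_i) with p_i = f_i/42:
  p = 4/42 = 0.095238: log2(p) = -3.392317, -p*log2(p) = 0.323078
  p = 3/42 = 0.071429: log2(p) = -3.807355, -p*log2(p) = 0.271954
  p = 18/42 = 0.428571: log2(p) = -1.222392, -p*log2(p) = 0.523882
  p = 1/42 = 0.023810: log2(p) = -5.392317, -p*log2(p) = 0.128389
  p = 16/42 = 0.380952: log2(p) = -1.392317, -p*log2(p) = 0.530407
H = 0.323078 + 0.271954 + 0.523882 + 0.128389 + 0.530407 = 1.777710

H = 1.7777 bits/symbol


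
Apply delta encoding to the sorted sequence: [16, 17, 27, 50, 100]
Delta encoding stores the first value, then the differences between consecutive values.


First value: 16
Deltas:
  17 - 16 = 1
  27 - 17 = 10
  50 - 27 = 23
  100 - 50 = 50


Delta encoded: [16, 1, 10, 23, 50]


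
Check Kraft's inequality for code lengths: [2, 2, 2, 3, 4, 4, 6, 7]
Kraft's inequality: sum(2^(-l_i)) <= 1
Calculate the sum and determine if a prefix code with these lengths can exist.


Sum = 2^(-2) + 2^(-2) + 2^(-2) + 2^(-3) + 2^(-4) + 2^(-4) + 2^(-6) + 2^(-7)
    = 0.25 + 0.25 + 0.25 + 0.125 + 0.0625 + 0.0625 + 0.015625 + 0.0078125
    = 131/128 = 1.0234375
Since 1.0234375 > 1, Kraft's inequality is NOT satisfied.
A prefix code with these lengths CANNOT exist.

Kraft sum = 1.0234375. Not satisfied.


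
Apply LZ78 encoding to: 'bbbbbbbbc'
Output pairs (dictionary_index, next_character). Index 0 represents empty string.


LZ78 encoding steps:
Dictionary: {0: ''}
Step 1: w='' (idx 0), next='b' -> output (0, 'b'), add 'b' as idx 1
Step 2: w='b' (idx 1), next='b' -> output (1, 'b'), add 'bb' as idx 2
Step 3: w='bb' (idx 2), next='b' -> output (2, 'b'), add 'bbb' as idx 3
Step 4: w='bb' (idx 2), next='c' -> output (2, 'c'), add 'bbc' as idx 4


Encoded: [(0, 'b'), (1, 'b'), (2, 'b'), (2, 'c')]


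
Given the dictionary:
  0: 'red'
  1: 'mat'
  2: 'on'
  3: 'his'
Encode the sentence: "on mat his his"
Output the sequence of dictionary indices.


Look up each word in the dictionary:
  'on' -> 2
  'mat' -> 1
  'his' -> 3
  'his' -> 3

Encoded: [2, 1, 3, 3]


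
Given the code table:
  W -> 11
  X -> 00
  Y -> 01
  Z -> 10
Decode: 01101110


Decoding:
01 -> Y
10 -> Z
11 -> W
10 -> Z


Result: YZWZ


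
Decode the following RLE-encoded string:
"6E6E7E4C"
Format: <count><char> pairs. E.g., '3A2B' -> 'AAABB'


Expanding each <count><char> pair:
  6E -> 'EEEEEE'
  6E -> 'EEEEEE'
  7E -> 'EEEEEEE'
  4C -> 'CCCC'

Decoded = EEEEEEEEEEEEEEEEEEECCCC


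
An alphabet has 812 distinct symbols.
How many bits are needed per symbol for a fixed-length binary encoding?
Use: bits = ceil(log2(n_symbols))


log2(812) = 9.6653
Bracket: 2^9 = 512 < 812 <= 2^10 = 1024
So ceil(log2(812)) = 10

bits = ceil(log2(812)) = ceil(9.6653) = 10 bits


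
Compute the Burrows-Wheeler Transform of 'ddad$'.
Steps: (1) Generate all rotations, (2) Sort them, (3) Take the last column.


Rotations (sorted):
  0: $ddad -> last char: d
  1: ad$dd -> last char: d
  2: d$dda -> last char: a
  3: dad$d -> last char: d
  4: ddad$ -> last char: $


BWT = ddad$


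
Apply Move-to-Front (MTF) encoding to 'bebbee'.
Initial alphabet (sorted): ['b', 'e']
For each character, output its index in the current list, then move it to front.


MTF encoding:
'b': index 0 in ['b', 'e'] -> ['b', 'e']
'e': index 1 in ['b', 'e'] -> ['e', 'b']
'b': index 1 in ['e', 'b'] -> ['b', 'e']
'b': index 0 in ['b', 'e'] -> ['b', 'e']
'e': index 1 in ['b', 'e'] -> ['e', 'b']
'e': index 0 in ['e', 'b'] -> ['e', 'b']


Output: [0, 1, 1, 0, 1, 0]


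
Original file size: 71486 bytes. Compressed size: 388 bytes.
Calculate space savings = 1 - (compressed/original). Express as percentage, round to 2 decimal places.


ratio = compressed/original = 388/71486 = 0.005428
savings = 1 - ratio = 1 - 0.005428 = 0.994572
as a percentage: 0.994572 * 100 = 99.46%

Space savings = 1 - 388/71486 = 99.46%


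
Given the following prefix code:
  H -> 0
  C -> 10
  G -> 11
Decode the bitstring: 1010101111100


Decoding step by step:
Bits 10 -> C
Bits 10 -> C
Bits 10 -> C
Bits 11 -> G
Bits 11 -> G
Bits 10 -> C
Bits 0 -> H


Decoded message: CCCGGCH


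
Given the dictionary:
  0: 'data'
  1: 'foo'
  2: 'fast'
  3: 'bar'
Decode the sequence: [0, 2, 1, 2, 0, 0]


Look up each index in the dictionary:
  0 -> 'data'
  2 -> 'fast'
  1 -> 'foo'
  2 -> 'fast'
  0 -> 'data'
  0 -> 'data'

Decoded: "data fast foo fast data data"


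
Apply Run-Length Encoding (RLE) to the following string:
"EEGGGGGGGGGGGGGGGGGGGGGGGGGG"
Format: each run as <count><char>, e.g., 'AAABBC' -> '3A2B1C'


Scanning runs left to right:
  i=0: run of 'E' x 2 -> '2E'
  i=2: run of 'G' x 26 -> '26G'

RLE = 2E26G


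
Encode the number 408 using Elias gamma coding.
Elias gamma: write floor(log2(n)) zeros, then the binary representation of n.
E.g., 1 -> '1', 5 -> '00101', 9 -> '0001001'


num_bits = floor(log2(408)) + 1 = 9
leading_zeros = num_bits - 1 = 8
binary(408) = 110011000

Elias gamma(408) = '00000000' + '110011000' = 00000000110011000 (17 bits)


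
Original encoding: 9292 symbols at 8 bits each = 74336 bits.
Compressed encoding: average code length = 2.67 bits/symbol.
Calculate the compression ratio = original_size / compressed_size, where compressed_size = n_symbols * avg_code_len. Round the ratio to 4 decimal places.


original_size = n_symbols * orig_bits = 9292 * 8 = 74336 bits
compressed_size = n_symbols * avg_code_len = 9292 * 2.67 = 24809.64 bits
ratio = original_size / compressed_size = 74336 / 24809.64 = 2.9963

Compression ratio = 2.9963


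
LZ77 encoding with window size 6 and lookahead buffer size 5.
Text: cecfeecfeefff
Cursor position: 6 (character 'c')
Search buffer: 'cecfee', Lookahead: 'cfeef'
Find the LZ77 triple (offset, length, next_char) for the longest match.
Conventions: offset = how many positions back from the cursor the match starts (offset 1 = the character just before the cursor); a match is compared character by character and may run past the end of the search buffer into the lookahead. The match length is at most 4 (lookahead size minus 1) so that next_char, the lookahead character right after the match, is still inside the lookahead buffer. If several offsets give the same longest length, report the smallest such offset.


Try each offset into the search buffer:
  offset=1 (pos 5, char 'e'): match length 0
  offset=2 (pos 4, char 'e'): match length 0
  offset=3 (pos 3, char 'f'): match length 0
  offset=4 (pos 2, char 'c'): match length 4
  offset=5 (pos 1, char 'e'): match length 0
  offset=6 (pos 0, char 'c'): match length 1
Longest match has length 4 at offset 4.
next_char = character at position 6 + 4 = 10 -> 'f'

Best match: offset=4, length=4 (matching 'cfee' starting at position 2)
LZ77 triple: (4, 4, 'f')


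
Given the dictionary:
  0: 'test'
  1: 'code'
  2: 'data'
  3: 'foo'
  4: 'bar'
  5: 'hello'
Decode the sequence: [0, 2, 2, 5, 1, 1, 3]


Look up each index in the dictionary:
  0 -> 'test'
  2 -> 'data'
  2 -> 'data'
  5 -> 'hello'
  1 -> 'code'
  1 -> 'code'
  3 -> 'foo'

Decoded: "test data data hello code code foo"


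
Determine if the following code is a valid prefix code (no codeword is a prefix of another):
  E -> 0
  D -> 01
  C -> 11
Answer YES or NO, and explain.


Checking each pair (does one codeword prefix another?):
  E='0' vs D='01': prefix -- VIOLATION

NO -- this is NOT a valid prefix code. E (0) is a prefix of D (01).


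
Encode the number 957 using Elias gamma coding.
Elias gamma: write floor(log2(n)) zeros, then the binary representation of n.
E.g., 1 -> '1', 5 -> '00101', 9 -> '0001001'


num_bits = floor(log2(957)) + 1 = 10
leading_zeros = num_bits - 1 = 9
binary(957) = 1110111101

Elias gamma(957) = '000000000' + '1110111101' = 0000000001110111101 (19 bits)


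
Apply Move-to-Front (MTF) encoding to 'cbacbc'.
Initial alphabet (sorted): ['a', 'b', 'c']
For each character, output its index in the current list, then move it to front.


MTF encoding:
'c': index 2 in ['a', 'b', 'c'] -> ['c', 'a', 'b']
'b': index 2 in ['c', 'a', 'b'] -> ['b', 'c', 'a']
'a': index 2 in ['b', 'c', 'a'] -> ['a', 'b', 'c']
'c': index 2 in ['a', 'b', 'c'] -> ['c', 'a', 'b']
'b': index 2 in ['c', 'a', 'b'] -> ['b', 'c', 'a']
'c': index 1 in ['b', 'c', 'a'] -> ['c', 'b', 'a']


Output: [2, 2, 2, 2, 2, 1]


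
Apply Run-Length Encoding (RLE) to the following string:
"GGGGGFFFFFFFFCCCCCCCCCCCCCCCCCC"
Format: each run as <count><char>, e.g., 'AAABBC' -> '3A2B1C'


Scanning runs left to right:
  i=0: run of 'G' x 5 -> '5G'
  i=5: run of 'F' x 8 -> '8F'
  i=13: run of 'C' x 18 -> '18C'

RLE = 5G8F18C


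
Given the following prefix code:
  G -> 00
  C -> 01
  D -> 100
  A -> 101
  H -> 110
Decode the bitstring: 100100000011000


Decoding step by step:
Bits 100 -> D
Bits 100 -> D
Bits 00 -> G
Bits 00 -> G
Bits 110 -> H
Bits 00 -> G


Decoded message: DDGGHG


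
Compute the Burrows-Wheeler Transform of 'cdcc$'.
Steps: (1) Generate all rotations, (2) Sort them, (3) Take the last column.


Rotations (sorted):
  0: $cdcc -> last char: c
  1: c$cdc -> last char: c
  2: cc$cd -> last char: d
  3: cdcc$ -> last char: $
  4: dcc$c -> last char: c


BWT = ccd$c


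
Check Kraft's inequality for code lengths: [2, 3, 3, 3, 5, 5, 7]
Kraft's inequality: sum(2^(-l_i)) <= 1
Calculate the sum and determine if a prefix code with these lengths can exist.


Sum = 2^(-2) + 2^(-3) + 2^(-3) + 2^(-3) + 2^(-5) + 2^(-5) + 2^(-7)
    = 0.25 + 0.125 + 0.125 + 0.125 + 0.03125 + 0.03125 + 0.0078125
    = 89/128 = 0.6953125
Since 0.6953125 <= 1, Kraft's inequality IS satisfied.
A prefix code with these lengths CAN exist.

Kraft sum = 0.6953125. Satisfied.


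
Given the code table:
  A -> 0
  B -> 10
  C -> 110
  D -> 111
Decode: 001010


Decoding:
0 -> A
0 -> A
10 -> B
10 -> B


Result: AABB


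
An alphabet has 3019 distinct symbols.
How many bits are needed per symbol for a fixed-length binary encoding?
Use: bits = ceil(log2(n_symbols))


log2(3019) = 11.5599
Bracket: 2^11 = 2048 < 3019 <= 2^12 = 4096
So ceil(log2(3019)) = 12

bits = ceil(log2(3019)) = ceil(11.5599) = 12 bits


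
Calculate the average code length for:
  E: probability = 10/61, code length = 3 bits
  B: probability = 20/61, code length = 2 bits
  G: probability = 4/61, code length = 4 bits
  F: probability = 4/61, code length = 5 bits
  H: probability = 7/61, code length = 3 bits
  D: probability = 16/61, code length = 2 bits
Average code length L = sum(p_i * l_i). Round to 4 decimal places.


Weighted contributions p_i * l_i:
  E: (10/61) * 3 = 30/61
  B: (20/61) * 2 = 40/61
  G: (4/61) * 4 = 16/61
  F: (4/61) * 5 = 20/61
  H: (7/61) * 3 = 21/61
  D: (16/61) * 2 = 32/61
Sum = (30 + 40 + 16 + 20 + 21 + 32)/61 = 159/61

L = 159/61 = 2.6066 bits/symbol


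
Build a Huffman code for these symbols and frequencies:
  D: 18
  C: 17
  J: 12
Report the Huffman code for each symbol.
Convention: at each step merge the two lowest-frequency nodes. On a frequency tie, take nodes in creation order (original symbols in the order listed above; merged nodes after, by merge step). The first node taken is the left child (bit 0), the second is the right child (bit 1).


Huffman tree construction:
Step 1: Merge J(12) + C(17) = 29
Step 2: Merge D(18) + (J+C)(29) = 47
Read each symbol's code off the tree from the root (left child = 0, right child = 1).

Codes:
  D: 0 (length 1)
  C: 11 (length 2)
  J: 10 (length 2)
Average code length: 76/47 = 1.6170 bits/symbol


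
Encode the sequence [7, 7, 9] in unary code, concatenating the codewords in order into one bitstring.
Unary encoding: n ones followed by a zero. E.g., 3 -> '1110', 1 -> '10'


Encode each number as n ones followed by a terminating 0:
  7 -> 11111110 (8 bits)
  7 -> 11111110 (8 bits)
  9 -> 1111111110 (10 bits)
Total length = 8 + 8 + 10 = 26 bits.

Unary([7, 7, 9]) = 11111110111111101111111110 (26 bits)


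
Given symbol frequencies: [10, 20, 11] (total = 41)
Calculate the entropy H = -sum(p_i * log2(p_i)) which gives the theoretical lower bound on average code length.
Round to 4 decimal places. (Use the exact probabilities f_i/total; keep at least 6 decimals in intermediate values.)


Per-symbol terms -p_i * log2(p_i) with p_i = f_i/41:
  p = 10/41 = 0.243902: log2(p) = -2.035624, -p*log2(p) = 0.496494
  p = 20/41 = 0.487805: log2(p) = -1.035624, -p*log2(p) = 0.505182
  p = 11/41 = 0.268293: log2(p) = -1.898120, -p*log2(p) = 0.509252
H = 0.496494 + 0.505182 + 0.509252 = 1.510928

H = 1.5109 bits/symbol


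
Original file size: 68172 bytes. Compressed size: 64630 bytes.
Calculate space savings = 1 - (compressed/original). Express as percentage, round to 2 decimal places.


ratio = compressed/original = 64630/68172 = 0.948043
savings = 1 - ratio = 1 - 0.948043 = 0.051957
as a percentage: 0.051957 * 100 = 5.2%

Space savings = 1 - 64630/68172 = 5.2%


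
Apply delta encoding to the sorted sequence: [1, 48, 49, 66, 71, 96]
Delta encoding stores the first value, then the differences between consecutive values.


First value: 1
Deltas:
  48 - 1 = 47
  49 - 48 = 1
  66 - 49 = 17
  71 - 66 = 5
  96 - 71 = 25


Delta encoded: [1, 47, 1, 17, 5, 25]


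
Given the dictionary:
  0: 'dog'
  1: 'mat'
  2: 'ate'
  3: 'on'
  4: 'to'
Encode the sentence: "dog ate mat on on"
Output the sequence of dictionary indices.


Look up each word in the dictionary:
  'dog' -> 0
  'ate' -> 2
  'mat' -> 1
  'on' -> 3
  'on' -> 3

Encoded: [0, 2, 1, 3, 3]


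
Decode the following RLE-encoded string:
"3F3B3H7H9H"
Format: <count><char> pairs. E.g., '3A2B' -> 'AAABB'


Expanding each <count><char> pair:
  3F -> 'FFF'
  3B -> 'BBB'
  3H -> 'HHH'
  7H -> 'HHHHHHH'
  9H -> 'HHHHHHHHH'

Decoded = FFFBBBHHHHHHHHHHHHHHHHHHH


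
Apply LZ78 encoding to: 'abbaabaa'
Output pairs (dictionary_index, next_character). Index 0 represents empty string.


LZ78 encoding steps:
Dictionary: {0: ''}
Step 1: w='' (idx 0), next='a' -> output (0, 'a'), add 'a' as idx 1
Step 2: w='' (idx 0), next='b' -> output (0, 'b'), add 'b' as idx 2
Step 3: w='b' (idx 2), next='a' -> output (2, 'a'), add 'ba' as idx 3
Step 4: w='a' (idx 1), next='b' -> output (1, 'b'), add 'ab' as idx 4
Step 5: w='a' (idx 1), next='a' -> output (1, 'a'), add 'aa' as idx 5


Encoded: [(0, 'a'), (0, 'b'), (2, 'a'), (1, 'b'), (1, 'a')]


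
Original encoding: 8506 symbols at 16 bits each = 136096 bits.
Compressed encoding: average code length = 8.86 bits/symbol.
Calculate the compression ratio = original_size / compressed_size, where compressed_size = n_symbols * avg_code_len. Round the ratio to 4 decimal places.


original_size = n_symbols * orig_bits = 8506 * 16 = 136096 bits
compressed_size = n_symbols * avg_code_len = 8506 * 8.86 = 75363.16 bits
ratio = original_size / compressed_size = 136096 / 75363.16 = 1.8059

Compression ratio = 1.8059


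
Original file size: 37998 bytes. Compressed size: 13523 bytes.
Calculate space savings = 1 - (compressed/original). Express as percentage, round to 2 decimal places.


ratio = compressed/original = 13523/37998 = 0.355887
savings = 1 - ratio = 1 - 0.355887 = 0.644113
as a percentage: 0.644113 * 100 = 64.41%

Space savings = 1 - 13523/37998 = 64.41%


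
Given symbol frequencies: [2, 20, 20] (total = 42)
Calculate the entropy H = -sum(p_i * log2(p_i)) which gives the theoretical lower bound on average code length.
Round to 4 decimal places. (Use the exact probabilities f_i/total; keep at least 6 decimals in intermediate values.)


Per-symbol terms -p_i * log2(p_i) with p_i = f_i/42:
  p = 2/42 = 0.047619: log2(p) = -4.392317, -p*log2(p) = 0.209158
  p = 20/42 = 0.476190: log2(p) = -1.070389, -p*log2(p) = 0.509709
  p = 20/42 = 0.476190: log2(p) = -1.070389, -p*log2(p) = 0.509709
H = 0.209158 + 0.509709 + 0.509709 = 1.228576

H = 1.2286 bits/symbol


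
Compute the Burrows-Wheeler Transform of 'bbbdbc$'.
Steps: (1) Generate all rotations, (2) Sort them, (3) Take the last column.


Rotations (sorted):
  0: $bbbdbc -> last char: c
  1: bbbdbc$ -> last char: $
  2: bbdbc$b -> last char: b
  3: bc$bbbd -> last char: d
  4: bdbc$bb -> last char: b
  5: c$bbbdb -> last char: b
  6: dbc$bbb -> last char: b


BWT = c$bdbbb


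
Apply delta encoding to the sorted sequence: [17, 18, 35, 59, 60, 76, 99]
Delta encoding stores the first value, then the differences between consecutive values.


First value: 17
Deltas:
  18 - 17 = 1
  35 - 18 = 17
  59 - 35 = 24
  60 - 59 = 1
  76 - 60 = 16
  99 - 76 = 23


Delta encoded: [17, 1, 17, 24, 1, 16, 23]


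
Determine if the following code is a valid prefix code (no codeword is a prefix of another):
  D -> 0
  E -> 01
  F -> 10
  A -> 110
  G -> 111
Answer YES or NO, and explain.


Checking each pair (does one codeword prefix another?):
  D='0' vs E='01': prefix -- VIOLATION

NO -- this is NOT a valid prefix code. D (0) is a prefix of E (01).


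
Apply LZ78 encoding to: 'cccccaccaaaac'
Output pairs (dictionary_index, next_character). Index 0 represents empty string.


LZ78 encoding steps:
Dictionary: {0: ''}
Step 1: w='' (idx 0), next='c' -> output (0, 'c'), add 'c' as idx 1
Step 2: w='c' (idx 1), next='c' -> output (1, 'c'), add 'cc' as idx 2
Step 3: w='cc' (idx 2), next='a' -> output (2, 'a'), add 'cca' as idx 3
Step 4: w='cca' (idx 3), next='a' -> output (3, 'a'), add 'ccaa' as idx 4
Step 5: w='' (idx 0), next='a' -> output (0, 'a'), add 'a' as idx 5
Step 6: w='a' (idx 5), next='c' -> output (5, 'c'), add 'ac' as idx 6


Encoded: [(0, 'c'), (1, 'c'), (2, 'a'), (3, 'a'), (0, 'a'), (5, 'c')]


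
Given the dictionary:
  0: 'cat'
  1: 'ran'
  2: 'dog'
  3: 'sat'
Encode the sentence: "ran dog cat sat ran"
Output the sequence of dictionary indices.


Look up each word in the dictionary:
  'ran' -> 1
  'dog' -> 2
  'cat' -> 0
  'sat' -> 3
  'ran' -> 1

Encoded: [1, 2, 0, 3, 1]


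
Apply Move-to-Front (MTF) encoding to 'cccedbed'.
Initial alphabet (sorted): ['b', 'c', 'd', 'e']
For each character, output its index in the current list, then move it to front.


MTF encoding:
'c': index 1 in ['b', 'c', 'd', 'e'] -> ['c', 'b', 'd', 'e']
'c': index 0 in ['c', 'b', 'd', 'e'] -> ['c', 'b', 'd', 'e']
'c': index 0 in ['c', 'b', 'd', 'e'] -> ['c', 'b', 'd', 'e']
'e': index 3 in ['c', 'b', 'd', 'e'] -> ['e', 'c', 'b', 'd']
'd': index 3 in ['e', 'c', 'b', 'd'] -> ['d', 'e', 'c', 'b']
'b': index 3 in ['d', 'e', 'c', 'b'] -> ['b', 'd', 'e', 'c']
'e': index 2 in ['b', 'd', 'e', 'c'] -> ['e', 'b', 'd', 'c']
'd': index 2 in ['e', 'b', 'd', 'c'] -> ['d', 'e', 'b', 'c']


Output: [1, 0, 0, 3, 3, 3, 2, 2]


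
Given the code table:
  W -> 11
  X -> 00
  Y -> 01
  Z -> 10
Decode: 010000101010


Decoding:
01 -> Y
00 -> X
00 -> X
10 -> Z
10 -> Z
10 -> Z


Result: YXXZZZ


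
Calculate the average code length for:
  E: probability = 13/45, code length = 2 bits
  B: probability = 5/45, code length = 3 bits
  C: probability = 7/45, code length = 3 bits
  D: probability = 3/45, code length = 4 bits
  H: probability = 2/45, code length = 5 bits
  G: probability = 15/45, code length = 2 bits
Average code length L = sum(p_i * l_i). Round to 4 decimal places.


Weighted contributions p_i * l_i:
  E: (13/45) * 2 = 26/45
  B: (5/45) * 3 = 15/45
  C: (7/45) * 3 = 21/45
  D: (3/45) * 4 = 12/45
  H: (2/45) * 5 = 10/45
  G: (15/45) * 2 = 30/45
Sum = (26 + 15 + 21 + 12 + 10 + 30)/45 = 114/45

L = 114/45 = 2.5333 bits/symbol


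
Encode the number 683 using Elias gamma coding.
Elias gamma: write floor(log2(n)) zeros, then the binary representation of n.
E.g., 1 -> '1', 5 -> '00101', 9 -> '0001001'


num_bits = floor(log2(683)) + 1 = 10
leading_zeros = num_bits - 1 = 9
binary(683) = 1010101011

Elias gamma(683) = '000000000' + '1010101011' = 0000000001010101011 (19 bits)


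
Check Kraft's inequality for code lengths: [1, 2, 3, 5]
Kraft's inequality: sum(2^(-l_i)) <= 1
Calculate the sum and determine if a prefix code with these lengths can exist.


Sum = 2^(-1) + 2^(-2) + 2^(-3) + 2^(-5)
    = 0.5 + 0.25 + 0.125 + 0.03125
    = 29/32 = 0.90625
Since 0.90625 <= 1, Kraft's inequality IS satisfied.
A prefix code with these lengths CAN exist.

Kraft sum = 0.90625. Satisfied.


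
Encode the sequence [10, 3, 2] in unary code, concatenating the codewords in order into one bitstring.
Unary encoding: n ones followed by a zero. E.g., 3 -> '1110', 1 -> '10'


Encode each number as n ones followed by a terminating 0:
  10 -> 11111111110 (11 bits)
  3 -> 1110 (4 bits)
  2 -> 110 (3 bits)
Total length = 11 + 4 + 3 = 18 bits.

Unary([10, 3, 2]) = 111111111101110110 (18 bits)


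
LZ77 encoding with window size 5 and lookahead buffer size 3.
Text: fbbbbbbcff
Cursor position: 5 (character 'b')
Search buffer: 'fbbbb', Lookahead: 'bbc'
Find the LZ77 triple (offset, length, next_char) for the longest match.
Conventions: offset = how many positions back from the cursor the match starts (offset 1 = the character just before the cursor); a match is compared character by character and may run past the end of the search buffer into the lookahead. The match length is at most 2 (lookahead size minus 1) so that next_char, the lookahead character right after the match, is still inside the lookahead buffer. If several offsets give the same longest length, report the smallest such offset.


Try each offset into the search buffer:
  offset=1 (pos 4, char 'b'): match length 2
  offset=2 (pos 3, char 'b'): match length 2
  offset=3 (pos 2, char 'b'): match length 2
  offset=4 (pos 1, char 'b'): match length 2
  offset=5 (pos 0, char 'f'): match length 0
Longest match has length 2, found at offsets 1, 2, 3, 4; take the smallest, offset 1.
next_char = character at position 5 + 2 = 7 -> 'c'

Best match: offset=1, length=2 (matching 'bb' starting at position 4)
LZ77 triple: (1, 2, 'c')


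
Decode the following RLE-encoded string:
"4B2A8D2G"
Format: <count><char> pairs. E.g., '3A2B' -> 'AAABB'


Expanding each <count><char> pair:
  4B -> 'BBBB'
  2A -> 'AA'
  8D -> 'DDDDDDDD'
  2G -> 'GG'

Decoded = BBBBAADDDDDDDDGG


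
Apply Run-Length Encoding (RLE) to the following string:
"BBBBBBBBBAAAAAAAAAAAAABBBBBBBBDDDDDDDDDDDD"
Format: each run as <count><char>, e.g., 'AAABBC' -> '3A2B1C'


Scanning runs left to right:
  i=0: run of 'B' x 9 -> '9B'
  i=9: run of 'A' x 13 -> '13A'
  i=22: run of 'B' x 8 -> '8B'
  i=30: run of 'D' x 12 -> '12D'

RLE = 9B13A8B12D


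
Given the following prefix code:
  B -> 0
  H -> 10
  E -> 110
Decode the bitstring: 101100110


Decoding step by step:
Bits 10 -> H
Bits 110 -> E
Bits 0 -> B
Bits 110 -> E


Decoded message: HEBE


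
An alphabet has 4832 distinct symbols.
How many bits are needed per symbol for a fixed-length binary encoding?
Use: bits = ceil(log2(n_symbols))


log2(4832) = 12.2384
Bracket: 2^12 = 4096 < 4832 <= 2^13 = 8192
So ceil(log2(4832)) = 13

bits = ceil(log2(4832)) = ceil(12.2384) = 13 bits


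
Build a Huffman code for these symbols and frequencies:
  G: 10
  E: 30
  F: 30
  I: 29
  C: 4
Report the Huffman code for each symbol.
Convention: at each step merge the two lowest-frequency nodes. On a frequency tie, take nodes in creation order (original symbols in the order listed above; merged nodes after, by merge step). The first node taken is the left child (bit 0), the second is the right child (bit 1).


Huffman tree construction:
Step 1: Merge C(4) + G(10) = 14
Step 2: Merge (C+G)(14) + I(29) = 43
Step 3: Merge E(30) + F(30) = 60
Step 4: Merge ((C+G)+I)(43) + (E+F)(60) = 103
Read each symbol's code off the tree from the root (left child = 0, right child = 1).

Codes:
  G: 001 (length 3)
  E: 10 (length 2)
  F: 11 (length 2)
  I: 01 (length 2)
  C: 000 (length 3)
Average code length: 220/103 = 2.1359 bits/symbol


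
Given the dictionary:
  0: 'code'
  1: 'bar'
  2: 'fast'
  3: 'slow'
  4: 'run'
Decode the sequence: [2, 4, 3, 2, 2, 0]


Look up each index in the dictionary:
  2 -> 'fast'
  4 -> 'run'
  3 -> 'slow'
  2 -> 'fast'
  2 -> 'fast'
  0 -> 'code'

Decoded: "fast run slow fast fast code"


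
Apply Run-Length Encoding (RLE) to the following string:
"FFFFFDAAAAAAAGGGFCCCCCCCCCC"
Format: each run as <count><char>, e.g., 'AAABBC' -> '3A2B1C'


Scanning runs left to right:
  i=0: run of 'F' x 5 -> '5F'
  i=5: run of 'D' x 1 -> '1D'
  i=6: run of 'A' x 7 -> '7A'
  i=13: run of 'G' x 3 -> '3G'
  i=16: run of 'F' x 1 -> '1F'
  i=17: run of 'C' x 10 -> '10C'

RLE = 5F1D7A3G1F10C


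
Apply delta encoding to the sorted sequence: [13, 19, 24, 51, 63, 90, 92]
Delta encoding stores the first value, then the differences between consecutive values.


First value: 13
Deltas:
  19 - 13 = 6
  24 - 19 = 5
  51 - 24 = 27
  63 - 51 = 12
  90 - 63 = 27
  92 - 90 = 2


Delta encoded: [13, 6, 5, 27, 12, 27, 2]


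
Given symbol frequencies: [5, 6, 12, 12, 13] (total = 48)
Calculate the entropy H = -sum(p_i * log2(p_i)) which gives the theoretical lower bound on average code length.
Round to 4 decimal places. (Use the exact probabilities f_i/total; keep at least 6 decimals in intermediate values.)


Per-symbol terms -p_i * log2(p_i) with p_i = f_i/48:
  p = 5/48 = 0.104167: log2(p) = -3.263034, -p*log2(p) = 0.339899
  p = 6/48 = 0.125000: log2(p) = -3.000000, -p*log2(p) = 0.375000
  p = 12/48 = 0.250000: log2(p) = -2.000000, -p*log2(p) = 0.500000
  p = 12/48 = 0.250000: log2(p) = -2.000000, -p*log2(p) = 0.500000
  p = 13/48 = 0.270833: log2(p) = -1.884523, -p*log2(p) = 0.510392
H = 0.339899 + 0.375000 + 0.500000 + 0.500000 + 0.510392 = 2.225291

H = 2.2253 bits/symbol


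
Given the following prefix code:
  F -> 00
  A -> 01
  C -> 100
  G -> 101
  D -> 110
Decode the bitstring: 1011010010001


Decoding step by step:
Bits 101 -> G
Bits 101 -> G
Bits 00 -> F
Bits 100 -> C
Bits 01 -> A


Decoded message: GGFCA


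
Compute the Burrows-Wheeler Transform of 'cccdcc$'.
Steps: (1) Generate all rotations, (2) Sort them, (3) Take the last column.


Rotations (sorted):
  0: $cccdcc -> last char: c
  1: c$cccdc -> last char: c
  2: cc$cccd -> last char: d
  3: cccdcc$ -> last char: $
  4: ccdcc$c -> last char: c
  5: cdcc$cc -> last char: c
  6: dcc$ccc -> last char: c


BWT = ccd$ccc


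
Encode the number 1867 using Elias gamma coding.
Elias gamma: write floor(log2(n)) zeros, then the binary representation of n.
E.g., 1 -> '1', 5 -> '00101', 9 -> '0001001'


num_bits = floor(log2(1867)) + 1 = 11
leading_zeros = num_bits - 1 = 10
binary(1867) = 11101001011

Elias gamma(1867) = '0000000000' + '11101001011' = 000000000011101001011 (21 bits)


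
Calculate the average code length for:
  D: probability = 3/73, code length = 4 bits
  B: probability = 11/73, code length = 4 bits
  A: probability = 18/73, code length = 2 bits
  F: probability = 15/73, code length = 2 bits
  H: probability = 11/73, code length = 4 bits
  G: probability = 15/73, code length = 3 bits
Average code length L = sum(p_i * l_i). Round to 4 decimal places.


Weighted contributions p_i * l_i:
  D: (3/73) * 4 = 12/73
  B: (11/73) * 4 = 44/73
  A: (18/73) * 2 = 36/73
  F: (15/73) * 2 = 30/73
  H: (11/73) * 4 = 44/73
  G: (15/73) * 3 = 45/73
Sum = (12 + 44 + 36 + 30 + 44 + 45)/73 = 211/73

L = 211/73 = 2.8904 bits/symbol


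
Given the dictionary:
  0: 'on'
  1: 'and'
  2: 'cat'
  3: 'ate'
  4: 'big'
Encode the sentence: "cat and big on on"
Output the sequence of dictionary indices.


Look up each word in the dictionary:
  'cat' -> 2
  'and' -> 1
  'big' -> 4
  'on' -> 0
  'on' -> 0

Encoded: [2, 1, 4, 0, 0]


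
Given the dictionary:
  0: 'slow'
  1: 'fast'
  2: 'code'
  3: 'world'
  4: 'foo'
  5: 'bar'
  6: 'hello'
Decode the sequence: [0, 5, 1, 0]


Look up each index in the dictionary:
  0 -> 'slow'
  5 -> 'bar'
  1 -> 'fast'
  0 -> 'slow'

Decoded: "slow bar fast slow"


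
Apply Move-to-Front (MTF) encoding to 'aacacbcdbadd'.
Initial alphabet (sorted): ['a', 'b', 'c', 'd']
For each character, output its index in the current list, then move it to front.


MTF encoding:
'a': index 0 in ['a', 'b', 'c', 'd'] -> ['a', 'b', 'c', 'd']
'a': index 0 in ['a', 'b', 'c', 'd'] -> ['a', 'b', 'c', 'd']
'c': index 2 in ['a', 'b', 'c', 'd'] -> ['c', 'a', 'b', 'd']
'a': index 1 in ['c', 'a', 'b', 'd'] -> ['a', 'c', 'b', 'd']
'c': index 1 in ['a', 'c', 'b', 'd'] -> ['c', 'a', 'b', 'd']
'b': index 2 in ['c', 'a', 'b', 'd'] -> ['b', 'c', 'a', 'd']
'c': index 1 in ['b', 'c', 'a', 'd'] -> ['c', 'b', 'a', 'd']
'd': index 3 in ['c', 'b', 'a', 'd'] -> ['d', 'c', 'b', 'a']
'b': index 2 in ['d', 'c', 'b', 'a'] -> ['b', 'd', 'c', 'a']
'a': index 3 in ['b', 'd', 'c', 'a'] -> ['a', 'b', 'd', 'c']
'd': index 2 in ['a', 'b', 'd', 'c'] -> ['d', 'a', 'b', 'c']
'd': index 0 in ['d', 'a', 'b', 'c'] -> ['d', 'a', 'b', 'c']


Output: [0, 0, 2, 1, 1, 2, 1, 3, 2, 3, 2, 0]


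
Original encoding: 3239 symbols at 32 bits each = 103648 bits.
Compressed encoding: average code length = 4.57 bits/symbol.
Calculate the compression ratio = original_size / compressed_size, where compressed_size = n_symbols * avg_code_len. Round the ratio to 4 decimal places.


original_size = n_symbols * orig_bits = 3239 * 32 = 103648 bits
compressed_size = n_symbols * avg_code_len = 3239 * 4.57 = 14802.23 bits
ratio = original_size / compressed_size = 103648 / 14802.23 = 7.0022

Compression ratio = 7.0022


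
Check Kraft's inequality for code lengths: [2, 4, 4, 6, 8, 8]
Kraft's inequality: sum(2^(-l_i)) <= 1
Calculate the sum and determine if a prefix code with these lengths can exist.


Sum = 2^(-2) + 2^(-4) + 2^(-4) + 2^(-6) + 2^(-8) + 2^(-8)
    = 0.25 + 0.0625 + 0.0625 + 0.015625 + 0.00390625 + 0.00390625
    = 102/256 = 0.3984375
Since 0.3984375 <= 1, Kraft's inequality IS satisfied.
A prefix code with these lengths CAN exist.

Kraft sum = 0.3984375. Satisfied.


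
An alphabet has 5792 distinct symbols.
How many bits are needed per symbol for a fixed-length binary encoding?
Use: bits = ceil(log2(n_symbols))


log2(5792) = 12.4998
Bracket: 2^12 = 4096 < 5792 <= 2^13 = 8192
So ceil(log2(5792)) = 13

bits = ceil(log2(5792)) = ceil(12.4998) = 13 bits


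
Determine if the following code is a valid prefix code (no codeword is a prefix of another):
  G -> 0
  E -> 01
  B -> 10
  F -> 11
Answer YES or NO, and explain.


Checking each pair (does one codeword prefix another?):
  G='0' vs E='01': prefix -- VIOLATION

NO -- this is NOT a valid prefix code. G (0) is a prefix of E (01).


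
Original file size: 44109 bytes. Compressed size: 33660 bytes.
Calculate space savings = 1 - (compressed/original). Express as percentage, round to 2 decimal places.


ratio = compressed/original = 33660/44109 = 0.76311
savings = 1 - ratio = 1 - 0.76311 = 0.23689
as a percentage: 0.23689 * 100 = 23.69%

Space savings = 1 - 33660/44109 = 23.69%


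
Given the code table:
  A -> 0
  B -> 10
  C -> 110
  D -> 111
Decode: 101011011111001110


Decoding:
10 -> B
10 -> B
110 -> C
111 -> D
110 -> C
0 -> A
111 -> D
0 -> A


Result: BBCDCADA


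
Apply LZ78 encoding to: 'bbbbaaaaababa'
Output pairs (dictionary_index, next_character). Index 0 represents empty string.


LZ78 encoding steps:
Dictionary: {0: ''}
Step 1: w='' (idx 0), next='b' -> output (0, 'b'), add 'b' as idx 1
Step 2: w='b' (idx 1), next='b' -> output (1, 'b'), add 'bb' as idx 2
Step 3: w='b' (idx 1), next='a' -> output (1, 'a'), add 'ba' as idx 3
Step 4: w='' (idx 0), next='a' -> output (0, 'a'), add 'a' as idx 4
Step 5: w='a' (idx 4), next='a' -> output (4, 'a'), add 'aa' as idx 5
Step 6: w='a' (idx 4), next='b' -> output (4, 'b'), add 'ab' as idx 6
Step 7: w='ab' (idx 6), next='a' -> output (6, 'a'), add 'aba' as idx 7


Encoded: [(0, 'b'), (1, 'b'), (1, 'a'), (0, 'a'), (4, 'a'), (4, 'b'), (6, 'a')]


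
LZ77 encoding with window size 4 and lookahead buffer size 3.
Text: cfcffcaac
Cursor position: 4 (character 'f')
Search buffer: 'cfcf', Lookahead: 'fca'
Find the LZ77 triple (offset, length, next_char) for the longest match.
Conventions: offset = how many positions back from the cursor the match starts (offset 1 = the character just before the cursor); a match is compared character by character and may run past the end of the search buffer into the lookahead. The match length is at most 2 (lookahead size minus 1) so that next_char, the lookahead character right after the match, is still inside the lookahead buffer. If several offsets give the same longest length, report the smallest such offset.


Try each offset into the search buffer:
  offset=1 (pos 3, char 'f'): match length 1
  offset=2 (pos 2, char 'c'): match length 0
  offset=3 (pos 1, char 'f'): match length 2
  offset=4 (pos 0, char 'c'): match length 0
Longest match has length 2 at offset 3.
next_char = character at position 4 + 2 = 6 -> 'a'

Best match: offset=3, length=2 (matching 'fc' starting at position 1)
LZ77 triple: (3, 2, 'a')


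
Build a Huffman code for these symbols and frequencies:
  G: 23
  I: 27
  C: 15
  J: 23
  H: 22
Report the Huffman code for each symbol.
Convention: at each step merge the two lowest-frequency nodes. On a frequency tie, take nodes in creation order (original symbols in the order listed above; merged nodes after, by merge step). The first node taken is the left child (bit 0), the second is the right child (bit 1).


Huffman tree construction:
Step 1: Merge C(15) + H(22) = 37
Step 2: Merge G(23) + J(23) = 46
Step 3: Merge I(27) + (C+H)(37) = 64
Step 4: Merge (G+J)(46) + (I+(C+H))(64) = 110
Read each symbol's code off the tree from the root (left child = 0, right child = 1).

Codes:
  G: 00 (length 2)
  I: 10 (length 2)
  C: 110 (length 3)
  J: 01 (length 2)
  H: 111 (length 3)
Average code length: 257/110 = 2.3364 bits/symbol


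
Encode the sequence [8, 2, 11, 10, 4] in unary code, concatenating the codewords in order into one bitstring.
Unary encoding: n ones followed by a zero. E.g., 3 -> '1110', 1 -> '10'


Encode each number as n ones followed by a terminating 0:
  8 -> 111111110 (9 bits)
  2 -> 110 (3 bits)
  11 -> 111111111110 (12 bits)
  10 -> 11111111110 (11 bits)
  4 -> 11110 (5 bits)
Total length = 9 + 3 + 12 + 11 + 5 = 40 bits.

Unary([8, 2, 11, 10, 4]) = 1111111101101111111111101111111111011110 (40 bits)


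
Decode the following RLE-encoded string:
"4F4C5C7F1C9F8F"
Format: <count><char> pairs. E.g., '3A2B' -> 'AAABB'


Expanding each <count><char> pair:
  4F -> 'FFFF'
  4C -> 'CCCC'
  5C -> 'CCCCC'
  7F -> 'FFFFFFF'
  1C -> 'C'
  9F -> 'FFFFFFFFF'
  8F -> 'FFFFFFFF'

Decoded = FFFFCCCCCCCCCFFFFFFFCFFFFFFFFFFFFFFFFF


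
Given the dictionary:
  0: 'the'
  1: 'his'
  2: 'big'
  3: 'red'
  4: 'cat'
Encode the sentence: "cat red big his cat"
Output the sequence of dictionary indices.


Look up each word in the dictionary:
  'cat' -> 4
  'red' -> 3
  'big' -> 2
  'his' -> 1
  'cat' -> 4

Encoded: [4, 3, 2, 1, 4]


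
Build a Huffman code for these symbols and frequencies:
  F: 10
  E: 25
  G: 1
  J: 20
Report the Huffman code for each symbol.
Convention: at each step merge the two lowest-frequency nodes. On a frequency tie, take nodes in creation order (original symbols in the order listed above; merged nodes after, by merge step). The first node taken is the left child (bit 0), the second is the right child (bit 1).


Huffman tree construction:
Step 1: Merge G(1) + F(10) = 11
Step 2: Merge (G+F)(11) + J(20) = 31
Step 3: Merge E(25) + ((G+F)+J)(31) = 56
Read each symbol's code off the tree from the root (left child = 0, right child = 1).

Codes:
  F: 101 (length 3)
  E: 0 (length 1)
  G: 100 (length 3)
  J: 11 (length 2)
Average code length: 98/56 = 1.7500 bits/symbol


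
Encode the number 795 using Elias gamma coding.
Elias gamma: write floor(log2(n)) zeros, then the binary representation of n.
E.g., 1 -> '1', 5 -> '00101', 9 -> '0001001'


num_bits = floor(log2(795)) + 1 = 10
leading_zeros = num_bits - 1 = 9
binary(795) = 1100011011

Elias gamma(795) = '000000000' + '1100011011' = 0000000001100011011 (19 bits)


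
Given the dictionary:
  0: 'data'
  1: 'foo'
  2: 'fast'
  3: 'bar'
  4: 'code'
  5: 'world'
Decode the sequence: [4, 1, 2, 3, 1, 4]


Look up each index in the dictionary:
  4 -> 'code'
  1 -> 'foo'
  2 -> 'fast'
  3 -> 'bar'
  1 -> 'foo'
  4 -> 'code'

Decoded: "code foo fast bar foo code"


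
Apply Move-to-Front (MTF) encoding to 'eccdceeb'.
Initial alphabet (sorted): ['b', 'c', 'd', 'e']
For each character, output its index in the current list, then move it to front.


MTF encoding:
'e': index 3 in ['b', 'c', 'd', 'e'] -> ['e', 'b', 'c', 'd']
'c': index 2 in ['e', 'b', 'c', 'd'] -> ['c', 'e', 'b', 'd']
'c': index 0 in ['c', 'e', 'b', 'd'] -> ['c', 'e', 'b', 'd']
'd': index 3 in ['c', 'e', 'b', 'd'] -> ['d', 'c', 'e', 'b']
'c': index 1 in ['d', 'c', 'e', 'b'] -> ['c', 'd', 'e', 'b']
'e': index 2 in ['c', 'd', 'e', 'b'] -> ['e', 'c', 'd', 'b']
'e': index 0 in ['e', 'c', 'd', 'b'] -> ['e', 'c', 'd', 'b']
'b': index 3 in ['e', 'c', 'd', 'b'] -> ['b', 'e', 'c', 'd']


Output: [3, 2, 0, 3, 1, 2, 0, 3]


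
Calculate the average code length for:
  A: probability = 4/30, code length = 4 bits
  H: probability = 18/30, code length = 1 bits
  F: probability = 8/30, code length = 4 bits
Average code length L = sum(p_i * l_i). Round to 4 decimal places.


Weighted contributions p_i * l_i:
  A: (4/30) * 4 = 16/30
  H: (18/30) * 1 = 18/30
  F: (8/30) * 4 = 32/30
Sum = (16 + 18 + 32)/30 = 66/30

L = 66/30 = 2.2000 bits/symbol


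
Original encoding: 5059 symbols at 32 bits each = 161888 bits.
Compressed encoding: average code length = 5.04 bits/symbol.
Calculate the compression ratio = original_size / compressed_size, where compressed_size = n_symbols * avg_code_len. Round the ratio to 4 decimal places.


original_size = n_symbols * orig_bits = 5059 * 32 = 161888 bits
compressed_size = n_symbols * avg_code_len = 5059 * 5.04 = 25497.36 bits
ratio = original_size / compressed_size = 161888 / 25497.36 = 6.3492

Compression ratio = 6.3492
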